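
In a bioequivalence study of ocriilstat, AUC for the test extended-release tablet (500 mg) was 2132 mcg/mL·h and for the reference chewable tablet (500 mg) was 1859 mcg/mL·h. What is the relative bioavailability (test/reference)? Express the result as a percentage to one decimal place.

F_rel = 114.7%

F_rel = (AUC_test/D_test) / (AUC_ref/D_ref)
      = (2132/500) / (1859/500)
      = 4.264 / 3.718 = 1.1469 = 114.69%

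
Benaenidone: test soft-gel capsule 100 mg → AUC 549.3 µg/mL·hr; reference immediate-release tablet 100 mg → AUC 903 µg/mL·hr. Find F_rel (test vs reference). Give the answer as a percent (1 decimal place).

F_rel = (AUC_test/D_test) / (AUC_ref/D_ref)
      = (549.3/100) / (903/100)
      = 5.493 / 9.03 = 0.6083 = 60.83%

F_rel = 60.8%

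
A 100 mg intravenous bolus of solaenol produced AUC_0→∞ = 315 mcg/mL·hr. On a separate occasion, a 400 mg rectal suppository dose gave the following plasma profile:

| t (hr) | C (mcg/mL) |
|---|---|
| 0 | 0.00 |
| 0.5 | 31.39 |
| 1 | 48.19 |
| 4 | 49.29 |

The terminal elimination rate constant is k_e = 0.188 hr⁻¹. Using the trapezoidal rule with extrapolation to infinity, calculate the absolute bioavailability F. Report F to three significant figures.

F = 0.346

Trapezoidal AUC_0→4 (rectal suppository):
  [0→0.5]: (0.00+31.39)/2 × 0.5 = 7.8475
  [0.5→1]: (31.39+48.19)/2 × 0.5 = 19.895
  [1→4]: (48.19+49.29)/2 × 3 = 146.22
  Sum = 173.9625 mcg/mL·hr
Tail: C_last/k_e = 49.29/0.188 = 262.181
AUC_0→∞ (rectal suppository) = 173.9625 + 262.181 = 436.1435 mcg/mL·hr
F = (AUC_ev/D_ev)/(AUC_iv/D_iv) = (436.1435/400)/(315/100) = 1.09036/3.15 = 0.3461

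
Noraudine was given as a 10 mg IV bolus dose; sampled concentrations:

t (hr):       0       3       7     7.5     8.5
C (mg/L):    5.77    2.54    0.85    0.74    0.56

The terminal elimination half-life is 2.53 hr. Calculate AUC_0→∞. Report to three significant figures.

AUC = 22.3 mg/L·hr

Trapezoidal AUC_0→8.5:
  [0→3]: (5.77+2.54)/2 × 3 = 12.465
  [3→7]: (2.54+0.85)/2 × 4 = 6.78
  [7→7.5]: (0.85+0.74)/2 × 0.5 = 0.3975
  [7.5→8.5]: (0.74+0.56)/2 × 1 = 0.65
  Sum = 20.2925 mg/L·hr
k_e = ln2 / t½ = 0.693147 / 2.53 = 0.2740 hr^-1
Extrapolated tail: C_last / k_e = 0.56 / 0.274 = 2.044
AUC_0→∞ = 20.2925 + 2.044 = 22.3365 mg/L·hr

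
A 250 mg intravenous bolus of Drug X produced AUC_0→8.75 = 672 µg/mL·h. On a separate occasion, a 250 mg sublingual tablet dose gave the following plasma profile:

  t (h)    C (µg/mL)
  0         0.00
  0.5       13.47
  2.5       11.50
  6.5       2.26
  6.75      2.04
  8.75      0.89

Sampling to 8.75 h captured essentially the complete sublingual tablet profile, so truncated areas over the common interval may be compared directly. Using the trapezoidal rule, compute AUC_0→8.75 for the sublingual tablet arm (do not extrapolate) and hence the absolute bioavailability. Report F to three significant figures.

Trapezoidal AUC_0→8.75 (sublingual tablet):
  [0→0.5]: (0.00+13.47)/2 × 0.5 = 3.3675
  [0.5→2.5]: (13.47+11.50)/2 × 2 = 24.97
  [2.5→6.5]: (11.50+2.26)/2 × 4 = 27.52
  [6.5→6.75]: (2.26+2.04)/2 × 0.25 = 0.5375
  [6.75→8.75]: (2.04+0.89)/2 × 2 = 2.93
  Sum = 59.325 µg/mL·h
F = (AUC_ev/D_ev)/(AUC_iv/D_iv) = (59.325/250)/(672/250) = 0.2373/2.688 = 0.0883

F = 0.0883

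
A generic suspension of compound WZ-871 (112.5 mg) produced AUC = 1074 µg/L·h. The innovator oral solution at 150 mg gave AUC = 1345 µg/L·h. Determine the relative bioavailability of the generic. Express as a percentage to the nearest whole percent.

F_rel = (AUC_test/D_test) / (AUC_ref/D_ref)
      = (1074/112.5) / (1345/150)
      = 9.54667 / 8.96667 = 1.0647 = 106.47%

F_rel = 106%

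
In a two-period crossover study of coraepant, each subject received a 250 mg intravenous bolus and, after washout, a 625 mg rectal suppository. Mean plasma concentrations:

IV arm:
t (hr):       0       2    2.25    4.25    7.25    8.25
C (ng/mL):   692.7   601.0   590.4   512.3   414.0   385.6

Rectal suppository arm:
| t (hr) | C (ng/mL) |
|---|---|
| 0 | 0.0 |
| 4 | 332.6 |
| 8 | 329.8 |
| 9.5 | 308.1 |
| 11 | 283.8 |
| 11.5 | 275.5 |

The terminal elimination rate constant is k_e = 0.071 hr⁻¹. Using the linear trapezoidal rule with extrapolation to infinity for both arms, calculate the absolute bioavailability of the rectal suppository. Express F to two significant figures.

F = 0.28

Trapezoidal AUC_0→8.25 (IV):
  [0→2]: (692.7+601.0)/2 × 2 = 1293.7
  [2→2.25]: (601.0+590.4)/2 × 0.25 = 148.925
  [2.25→4.25]: (590.4+512.3)/2 × 2 = 1102.7
  [4.25→7.25]: (512.3+414.0)/2 × 3 = 1389.45
  [7.25→8.25]: (414.0+385.6)/2 × 1 = 399.8
  Sum = 4334.575 ng/mL·hr
IV tail: 385.6/0.071 = 5430.986; AUC_iv,0→∞ = 4334.575 + 5430.986 = 9765.561 ng/mL·hr
Trapezoidal AUC_0→11.5 (rectal suppository):
  [0→4]: (0.0+332.6)/2 × 4 = 665.2
  [4→8]: (332.6+329.8)/2 × 4 = 1324.8
  [8→9.5]: (329.8+308.1)/2 × 1.5 = 478.425
  [9.5→11]: (308.1+283.8)/2 × 1.5 = 443.925
  [11→11.5]: (283.8+275.5)/2 × 0.5 = 139.825
  Sum = 3052.175 ng/mL·hr
rectal suppository tail: 275.5/0.071 = 3880.282; AUC_ev,0→∞ = 3052.175 + 3880.282 = 6932.457 ng/mL·hr
F = (AUC_ev/D_ev)/(AUC_iv/D_iv) = (6932.457/625)/(9765.561/250) = 11.0919/39.062244 = 0.2840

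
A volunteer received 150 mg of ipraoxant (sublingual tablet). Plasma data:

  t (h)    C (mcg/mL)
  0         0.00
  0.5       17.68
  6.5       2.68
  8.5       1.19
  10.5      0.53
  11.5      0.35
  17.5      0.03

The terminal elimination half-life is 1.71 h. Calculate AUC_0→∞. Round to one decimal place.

Trapezoidal AUC_0→17.5:
  [0→0.5]: (0.00+17.68)/2 × 0.5 = 4.42
  [0.5→6.5]: (17.68+2.68)/2 × 6 = 61.08
  [6.5→8.5]: (2.68+1.19)/2 × 2 = 3.87
  [8.5→10.5]: (1.19+0.53)/2 × 2 = 1.72
  [10.5→11.5]: (0.53+0.35)/2 × 1 = 0.44
  [11.5→17.5]: (0.35+0.03)/2 × 6 = 1.14
  Sum = 72.67 mcg/mL·h
k_e = ln2 / t½ = 0.693147 / 1.71 = 0.4053 h^-1
Extrapolated tail: C_last / k_e = 0.03 / 0.4053 = 0.074
AUC_0→∞ = 72.67 + 0.074 = 72.744 mcg/mL·h

AUC = 72.7 mcg/mL·h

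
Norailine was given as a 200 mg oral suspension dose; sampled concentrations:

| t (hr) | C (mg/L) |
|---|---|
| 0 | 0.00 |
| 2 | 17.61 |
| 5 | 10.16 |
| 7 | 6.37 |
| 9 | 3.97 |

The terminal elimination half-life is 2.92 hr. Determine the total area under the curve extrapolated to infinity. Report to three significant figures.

AUC = 103 mg/L·hr

Trapezoidal AUC_0→9:
  [0→2]: (0.00+17.61)/2 × 2 = 17.61
  [2→5]: (17.61+10.16)/2 × 3 = 41.655
  [5→7]: (10.16+6.37)/2 × 2 = 16.53
  [7→9]: (6.37+3.97)/2 × 2 = 10.34
  Sum = 86.135 mg/L·hr
k_e = ln2 / t½ = 0.693147 / 2.92 = 0.2374 hr^-1
Extrapolated tail: C_last / k_e = 3.97 / 0.2374 = 16.723
AUC_0→∞ = 86.135 + 16.723 = 102.858 mg/L·hr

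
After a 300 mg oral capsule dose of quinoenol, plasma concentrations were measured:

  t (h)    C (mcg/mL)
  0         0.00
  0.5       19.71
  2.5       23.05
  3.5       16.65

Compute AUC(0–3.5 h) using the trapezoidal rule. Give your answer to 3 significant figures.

Trapezoidal AUC_0→3.5:
  [0→0.5]: (0.00+19.71)/2 × 0.5 = 4.9275
  [0.5→2.5]: (19.71+23.05)/2 × 2 = 42.76
  [2.5→3.5]: (23.05+16.65)/2 × 1 = 19.85
  Sum = 67.5375 mcg/mL·h

AUC = 67.5 mcg/mL·h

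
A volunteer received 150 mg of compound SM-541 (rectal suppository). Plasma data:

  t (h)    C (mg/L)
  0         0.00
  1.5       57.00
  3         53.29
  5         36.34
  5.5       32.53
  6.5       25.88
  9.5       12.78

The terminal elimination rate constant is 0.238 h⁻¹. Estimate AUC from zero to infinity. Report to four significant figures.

AUC = 373.2 mg/L·h

Trapezoidal AUC_0→9.5:
  [0→1.5]: (0.00+57.00)/2 × 1.5 = 42.75
  [1.5→3]: (57.00+53.29)/2 × 1.5 = 82.7175
  [3→5]: (53.29+36.34)/2 × 2 = 89.63
  [5→5.5]: (36.34+32.53)/2 × 0.5 = 17.2175
  [5.5→6.5]: (32.53+25.88)/2 × 1 = 29.205
  [6.5→9.5]: (25.88+12.78)/2 × 3 = 57.99
  Sum = 319.51 mg/L·h
Extrapolated tail: C_last / k_e = 12.78 / 0.238 = 53.697
AUC_0→∞ = 319.51 + 53.697 = 373.207 mg/L·h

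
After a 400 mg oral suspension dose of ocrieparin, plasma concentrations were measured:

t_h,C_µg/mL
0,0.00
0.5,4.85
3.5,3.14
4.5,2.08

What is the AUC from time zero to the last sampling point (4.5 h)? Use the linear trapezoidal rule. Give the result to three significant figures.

AUC = 15.8 µg/mL·h

Trapezoidal AUC_0→4.5:
  [0→0.5]: (0.00+4.85)/2 × 0.5 = 1.2125
  [0.5→3.5]: (4.85+3.14)/2 × 3 = 11.985
  [3.5→4.5]: (3.14+2.08)/2 × 1 = 2.61
  Sum = 15.8075 µg/mL·h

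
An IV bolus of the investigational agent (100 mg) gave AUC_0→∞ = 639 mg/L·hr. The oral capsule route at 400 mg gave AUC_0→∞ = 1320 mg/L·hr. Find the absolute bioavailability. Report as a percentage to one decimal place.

F = 51.6%

F = (AUC_ev / D_ev) / (AUC_iv / D_iv)
  = (1320/400) / (639/100)
  = 3.3 / 6.39 = 0.5164
  = 51.64%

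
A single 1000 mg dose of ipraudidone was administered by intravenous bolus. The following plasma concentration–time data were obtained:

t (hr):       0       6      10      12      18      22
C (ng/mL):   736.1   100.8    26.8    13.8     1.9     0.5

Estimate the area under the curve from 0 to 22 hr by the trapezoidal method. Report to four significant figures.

AUC = 2858 ng/mL·hr

Trapezoidal AUC_0→22:
  [0→6]: (736.1+100.8)/2 × 6 = 2510.7
  [6→10]: (100.8+26.8)/2 × 4 = 255.2
  [10→12]: (26.8+13.8)/2 × 2 = 40.6
  [12→18]: (13.8+1.9)/2 × 6 = 47.1
  [18→22]: (1.9+0.5)/2 × 4 = 4.8
  Sum = 2858.4 ng/mL·hr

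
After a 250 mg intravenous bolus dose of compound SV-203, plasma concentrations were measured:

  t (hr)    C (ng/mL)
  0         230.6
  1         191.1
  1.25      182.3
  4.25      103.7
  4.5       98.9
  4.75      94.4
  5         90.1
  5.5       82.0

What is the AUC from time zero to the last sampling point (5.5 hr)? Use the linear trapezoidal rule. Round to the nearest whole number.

AUC = 802 ng/mL·hr

Trapezoidal AUC_0→5.5:
  [0→1]: (230.6+191.1)/2 × 1 = 210.85
  [1→1.25]: (191.1+182.3)/2 × 0.25 = 46.675
  [1.25→4.25]: (182.3+103.7)/2 × 3 = 429.0
  [4.25→4.5]: (103.7+98.9)/2 × 0.25 = 25.325
  [4.5→4.75]: (98.9+94.4)/2 × 0.25 = 24.1625
  [4.75→5]: (94.4+90.1)/2 × 0.25 = 23.0625
  [5→5.5]: (90.1+82.0)/2 × 0.5 = 43.025
  Sum = 802.1 ng/mL·hr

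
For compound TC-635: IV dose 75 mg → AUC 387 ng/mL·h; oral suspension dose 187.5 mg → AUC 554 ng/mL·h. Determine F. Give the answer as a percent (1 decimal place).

F = 57.3%

F = (AUC_ev / D_ev) / (AUC_iv / D_iv)
  = (554/187.5) / (387/75)
  = 2.95467 / 5.16 = 0.5726
  = 57.26%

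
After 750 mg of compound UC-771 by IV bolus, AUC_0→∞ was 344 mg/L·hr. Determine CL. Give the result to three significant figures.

CL = 2.18 L/hr

CL = Dose_iv / AUC_0→∞
   = 750 / 344 = 2.18023 L/hr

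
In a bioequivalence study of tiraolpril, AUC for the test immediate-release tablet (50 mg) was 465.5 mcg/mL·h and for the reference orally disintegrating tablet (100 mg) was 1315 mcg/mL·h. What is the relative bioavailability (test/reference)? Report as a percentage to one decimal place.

F_rel = (AUC_test/D_test) / (AUC_ref/D_ref)
      = (465.5/50) / (1315/100)
      = 9.31 / 13.15 = 0.7080 = 70.80%

F_rel = 70.8%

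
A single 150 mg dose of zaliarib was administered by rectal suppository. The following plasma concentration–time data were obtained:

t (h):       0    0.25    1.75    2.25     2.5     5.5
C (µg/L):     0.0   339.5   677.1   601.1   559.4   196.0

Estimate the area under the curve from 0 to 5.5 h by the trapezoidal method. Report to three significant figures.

Trapezoidal AUC_0→5.5:
  [0→0.25]: (0.0+339.5)/2 × 0.25 = 42.4375
  [0.25→1.75]: (339.5+677.1)/2 × 1.5 = 762.45
  [1.75→2.25]: (677.1+601.1)/2 × 0.5 = 319.55
  [2.25→2.5]: (601.1+559.4)/2 × 0.25 = 145.0625
  [2.5→5.5]: (559.4+196.0)/2 × 3 = 1133.1
  Sum = 2402.6 µg/L·h

AUC = 2400 µg/L·h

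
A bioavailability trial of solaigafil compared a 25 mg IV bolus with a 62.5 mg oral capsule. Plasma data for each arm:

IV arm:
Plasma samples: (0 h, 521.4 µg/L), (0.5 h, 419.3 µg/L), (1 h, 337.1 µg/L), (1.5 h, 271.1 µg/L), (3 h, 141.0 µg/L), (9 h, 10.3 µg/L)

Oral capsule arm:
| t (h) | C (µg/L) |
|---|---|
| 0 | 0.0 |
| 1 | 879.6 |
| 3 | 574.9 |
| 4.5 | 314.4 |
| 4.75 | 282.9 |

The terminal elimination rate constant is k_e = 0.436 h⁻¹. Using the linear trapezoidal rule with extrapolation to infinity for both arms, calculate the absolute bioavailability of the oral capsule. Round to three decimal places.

Trapezoidal AUC_0→9 (IV):
  [0→0.5]: (521.4+419.3)/2 × 0.5 = 235.175
  [0.5→1]: (419.3+337.1)/2 × 0.5 = 189.1
  [1→1.5]: (337.1+271.1)/2 × 0.5 = 152.05
  [1.5→3]: (271.1+141.0)/2 × 1.5 = 309.075
  [3→9]: (141.0+10.3)/2 × 6 = 453.9
  Sum = 1339.3 µg/L·h
IV tail: 10.3/0.436 = 23.624; AUC_iv,0→∞ = 1339.3 + 23.624 = 1362.924 µg/L·h
Trapezoidal AUC_0→4.75 (oral capsule):
  [0→1]: (0.0+879.6)/2 × 1 = 439.8
  [1→3]: (879.6+574.9)/2 × 2 = 1454.5
  [3→4.5]: (574.9+314.4)/2 × 1.5 = 666.975
  [4.5→4.75]: (314.4+282.9)/2 × 0.25 = 74.6625
  Sum = 2635.9375 µg/L·h
oral capsule tail: 282.9/0.436 = 648.853; AUC_ev,0→∞ = 2635.9375 + 648.853 = 3284.7905 µg/L·h
F = (AUC_ev/D_ev)/(AUC_iv/D_iv) = (3284.7905/62.5)/(1362.924/25) = 52.556648/54.51696 = 0.9640

F = 0.964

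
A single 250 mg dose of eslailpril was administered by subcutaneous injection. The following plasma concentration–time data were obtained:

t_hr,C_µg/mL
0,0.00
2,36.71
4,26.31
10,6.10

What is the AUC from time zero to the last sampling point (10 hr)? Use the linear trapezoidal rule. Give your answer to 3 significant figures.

AUC = 197 µg/mL·hr

Trapezoidal AUC_0→10:
  [0→2]: (0.00+36.71)/2 × 2 = 36.71
  [2→4]: (36.71+26.31)/2 × 2 = 63.02
  [4→10]: (26.31+6.10)/2 × 6 = 97.23
  Sum = 196.96 µg/mL·hr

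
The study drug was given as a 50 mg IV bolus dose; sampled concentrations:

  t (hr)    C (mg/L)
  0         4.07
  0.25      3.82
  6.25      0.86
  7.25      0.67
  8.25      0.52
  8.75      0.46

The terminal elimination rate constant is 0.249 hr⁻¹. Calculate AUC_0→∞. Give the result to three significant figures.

Trapezoidal AUC_0→8.75:
  [0→0.25]: (4.07+3.82)/2 × 0.25 = 0.98625
  [0.25→6.25]: (3.82+0.86)/2 × 6 = 14.04
  [6.25→7.25]: (0.86+0.67)/2 × 1 = 0.765
  [7.25→8.25]: (0.67+0.52)/2 × 1 = 0.595
  [8.25→8.75]: (0.52+0.46)/2 × 0.5 = 0.245
  Sum = 16.63125 mg/L·hr
Extrapolated tail: C_last / k_e = 0.46 / 0.249 = 1.847
AUC_0→∞ = 16.63125 + 1.847 = 18.47825 mg/L·hr

AUC = 18.5 mg/L·hr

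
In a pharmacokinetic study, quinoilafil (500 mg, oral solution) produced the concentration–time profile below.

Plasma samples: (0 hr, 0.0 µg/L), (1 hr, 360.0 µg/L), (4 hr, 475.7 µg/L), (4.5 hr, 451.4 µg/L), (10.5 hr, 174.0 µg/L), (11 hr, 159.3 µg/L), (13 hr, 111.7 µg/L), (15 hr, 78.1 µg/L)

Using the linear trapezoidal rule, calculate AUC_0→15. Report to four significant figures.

Trapezoidal AUC_0→15:
  [0→1]: (0.0+360.0)/2 × 1 = 180.0
  [1→4]: (360.0+475.7)/2 × 3 = 1253.55
  [4→4.5]: (475.7+451.4)/2 × 0.5 = 231.775
  [4.5→10.5]: (451.4+174.0)/2 × 6 = 1876.2
  [10.5→11]: (174.0+159.3)/2 × 0.5 = 83.325
  [11→13]: (159.3+111.7)/2 × 2 = 271.0
  [13→15]: (111.7+78.1)/2 × 2 = 189.8
  Sum = 4085.65 µg/L·hr

AUC = 4086 µg/L·hr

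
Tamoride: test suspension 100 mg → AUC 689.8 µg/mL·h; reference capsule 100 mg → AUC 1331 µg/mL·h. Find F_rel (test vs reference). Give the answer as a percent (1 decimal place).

F_rel = (AUC_test/D_test) / (AUC_ref/D_ref)
      = (689.8/100) / (1331/100)
      = 6.898 / 13.31 = 0.5183 = 51.83%

F_rel = 51.8%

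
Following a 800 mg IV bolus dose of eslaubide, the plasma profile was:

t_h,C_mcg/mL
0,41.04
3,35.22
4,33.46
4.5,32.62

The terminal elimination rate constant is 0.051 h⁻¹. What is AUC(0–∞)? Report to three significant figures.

AUC = 805 mcg/mL·h

Trapezoidal AUC_0→4.5:
  [0→3]: (41.04+35.22)/2 × 3 = 114.39
  [3→4]: (35.22+33.46)/2 × 1 = 34.34
  [4→4.5]: (33.46+32.62)/2 × 0.5 = 16.52
  Sum = 165.25 mcg/mL·h
Extrapolated tail: C_last / k_e = 32.62 / 0.051 = 639.608
AUC_0→∞ = 165.25 + 639.608 = 804.858 mcg/mL·h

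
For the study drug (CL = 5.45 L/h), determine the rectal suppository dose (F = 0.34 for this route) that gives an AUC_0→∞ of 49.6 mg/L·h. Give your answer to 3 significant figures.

Dose = 795 mg

Dose = CL × AUC_0→∞ / F
     = 5.45 × 49.6 / 0.34 = 795.059 mg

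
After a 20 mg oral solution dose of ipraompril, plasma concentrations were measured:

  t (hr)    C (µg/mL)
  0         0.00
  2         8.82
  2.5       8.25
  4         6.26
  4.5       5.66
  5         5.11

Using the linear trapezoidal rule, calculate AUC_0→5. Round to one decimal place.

AUC = 29.6 µg/mL·hr

Trapezoidal AUC_0→5:
  [0→2]: (0.00+8.82)/2 × 2 = 8.82
  [2→2.5]: (8.82+8.25)/2 × 0.5 = 4.2675
  [2.5→4]: (8.25+6.26)/2 × 1.5 = 10.8825
  [4→4.5]: (6.26+5.66)/2 × 0.5 = 2.98
  [4.5→5]: (5.66+5.11)/2 × 0.5 = 2.6925
  Sum = 29.6425 µg/mL·hr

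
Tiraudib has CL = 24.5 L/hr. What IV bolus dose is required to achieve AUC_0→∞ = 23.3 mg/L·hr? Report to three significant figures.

Dose_iv = CL × AUC_0→∞
     = 24.5 × 23.3 = 570.85 mg

Dose = 571 mg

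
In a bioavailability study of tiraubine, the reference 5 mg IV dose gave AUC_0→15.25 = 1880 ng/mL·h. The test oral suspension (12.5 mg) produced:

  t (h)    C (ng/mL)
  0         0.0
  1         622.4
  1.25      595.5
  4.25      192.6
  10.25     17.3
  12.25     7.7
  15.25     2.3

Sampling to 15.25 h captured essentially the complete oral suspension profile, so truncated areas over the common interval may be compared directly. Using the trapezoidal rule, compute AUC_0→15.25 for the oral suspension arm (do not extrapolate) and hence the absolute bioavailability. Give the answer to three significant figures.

Trapezoidal AUC_0→15.25 (oral suspension):
  [0→1]: (0.0+622.4)/2 × 1 = 311.2
  [1→1.25]: (622.4+595.5)/2 × 0.25 = 152.2375
  [1.25→4.25]: (595.5+192.6)/2 × 3 = 1182.15
  [4.25→10.25]: (192.6+17.3)/2 × 6 = 629.7
  [10.25→12.25]: (17.3+7.7)/2 × 2 = 25.0
  [12.25→15.25]: (7.7+2.3)/2 × 3 = 15.0
  Sum = 2315.2875 ng/mL·h
F = (AUC_ev/D_ev)/(AUC_iv/D_iv) = (2315.2875/12.5)/(1880/5) = 185.223/376 = 0.4926

F = 0.493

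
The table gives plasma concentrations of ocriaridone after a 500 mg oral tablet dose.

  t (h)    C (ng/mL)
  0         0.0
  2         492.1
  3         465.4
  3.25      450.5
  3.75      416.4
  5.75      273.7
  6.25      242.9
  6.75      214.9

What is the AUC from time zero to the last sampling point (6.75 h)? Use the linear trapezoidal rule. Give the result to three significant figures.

AUC = 2240 ng/mL·h

Trapezoidal AUC_0→6.75:
  [0→2]: (0.0+492.1)/2 × 2 = 492.1
  [2→3]: (492.1+465.4)/2 × 1 = 478.75
  [3→3.25]: (465.4+450.5)/2 × 0.25 = 114.4875
  [3.25→3.75]: (450.5+416.4)/2 × 0.5 = 216.725
  [3.75→5.75]: (416.4+273.7)/2 × 2 = 690.1
  [5.75→6.25]: (273.7+242.9)/2 × 0.5 = 129.15
  [6.25→6.75]: (242.9+214.9)/2 × 0.5 = 114.45
  Sum = 2235.7625 ng/mL·h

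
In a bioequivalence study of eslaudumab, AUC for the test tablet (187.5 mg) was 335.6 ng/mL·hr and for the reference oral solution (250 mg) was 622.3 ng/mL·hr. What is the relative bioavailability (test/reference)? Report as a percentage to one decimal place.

F_rel = (AUC_test/D_test) / (AUC_ref/D_ref)
      = (335.6/187.5) / (622.3/250)
      = 1.78987 / 2.4892 = 0.7191 = 71.91%

F_rel = 71.9%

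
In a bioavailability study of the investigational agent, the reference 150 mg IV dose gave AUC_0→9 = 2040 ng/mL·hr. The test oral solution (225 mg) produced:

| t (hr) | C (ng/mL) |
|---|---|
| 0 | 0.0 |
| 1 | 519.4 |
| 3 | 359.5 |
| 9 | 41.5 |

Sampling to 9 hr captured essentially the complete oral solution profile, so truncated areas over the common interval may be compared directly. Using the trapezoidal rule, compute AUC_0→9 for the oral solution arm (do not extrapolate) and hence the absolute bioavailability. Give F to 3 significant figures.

Trapezoidal AUC_0→9 (oral solution):
  [0→1]: (0.0+519.4)/2 × 1 = 259.7
  [1→3]: (519.4+359.5)/2 × 2 = 878.9
  [3→9]: (359.5+41.5)/2 × 6 = 1203.0
  Sum = 2341.6 ng/mL·hr
F = (AUC_ev/D_ev)/(AUC_iv/D_iv) = (2341.6/225)/(2040/150) = 10.4071/13.6 = 0.7652

F = 0.765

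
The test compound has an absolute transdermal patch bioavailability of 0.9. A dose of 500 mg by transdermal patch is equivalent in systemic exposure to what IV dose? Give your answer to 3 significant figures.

D_iv = 450 mg

Systemic exposure from an extravascular dose = F × D_ev, so the equivalent IV dose is F × D_ev.
D_iv = F × D_ev = 0.9 × 500 = 450 mg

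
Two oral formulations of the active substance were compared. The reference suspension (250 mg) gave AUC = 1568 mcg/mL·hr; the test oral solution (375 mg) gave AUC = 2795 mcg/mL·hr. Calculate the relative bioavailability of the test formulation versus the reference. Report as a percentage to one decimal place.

F_rel = (AUC_test/D_test) / (AUC_ref/D_ref)
      = (2795/375) / (1568/250)
      = 7.45333 / 6.272 = 1.1883 = 118.83%

F_rel = 118.8%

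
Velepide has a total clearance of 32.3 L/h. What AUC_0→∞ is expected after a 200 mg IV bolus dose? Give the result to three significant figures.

AUC = 6.19 mg/L·h

AUC_0→∞ = Dose_iv / CL
        = 200 / 32.3 = 6.19195 mg/L·h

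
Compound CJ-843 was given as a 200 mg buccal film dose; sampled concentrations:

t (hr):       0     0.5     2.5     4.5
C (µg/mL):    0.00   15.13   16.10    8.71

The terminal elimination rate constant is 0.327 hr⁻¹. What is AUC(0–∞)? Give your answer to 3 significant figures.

AUC = 86.5 µg/mL·hr

Trapezoidal AUC_0→4.5:
  [0→0.5]: (0.00+15.13)/2 × 0.5 = 3.7825
  [0.5→2.5]: (15.13+16.10)/2 × 2 = 31.23
  [2.5→4.5]: (16.10+8.71)/2 × 2 = 24.81
  Sum = 59.8225 µg/mL·hr
Extrapolated tail: C_last / k_e = 8.71 / 0.327 = 26.636
AUC_0→∞ = 59.8225 + 26.636 = 86.4585 µg/mL·hr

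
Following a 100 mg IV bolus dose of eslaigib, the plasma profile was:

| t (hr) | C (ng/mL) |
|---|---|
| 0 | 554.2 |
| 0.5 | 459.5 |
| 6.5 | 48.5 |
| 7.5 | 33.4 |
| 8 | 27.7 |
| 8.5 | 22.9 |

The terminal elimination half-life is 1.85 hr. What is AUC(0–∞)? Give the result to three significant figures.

AUC = 1910 ng/mL·hr

Trapezoidal AUC_0→8.5:
  [0→0.5]: (554.2+459.5)/2 × 0.5 = 253.425
  [0.5→6.5]: (459.5+48.5)/2 × 6 = 1524.0
  [6.5→7.5]: (48.5+33.4)/2 × 1 = 40.95
  [7.5→8]: (33.4+27.7)/2 × 0.5 = 15.275
  [8→8.5]: (27.7+22.9)/2 × 0.5 = 12.65
  Sum = 1846.3 ng/mL·hr
k_e = ln2 / t½ = 0.693147 / 1.85 = 0.3747 hr^-1
Extrapolated tail: C_last / k_e = 22.9 / 0.3747 = 61.116
AUC_0→∞ = 1846.3 + 61.116 = 1907.416 ng/mL·hr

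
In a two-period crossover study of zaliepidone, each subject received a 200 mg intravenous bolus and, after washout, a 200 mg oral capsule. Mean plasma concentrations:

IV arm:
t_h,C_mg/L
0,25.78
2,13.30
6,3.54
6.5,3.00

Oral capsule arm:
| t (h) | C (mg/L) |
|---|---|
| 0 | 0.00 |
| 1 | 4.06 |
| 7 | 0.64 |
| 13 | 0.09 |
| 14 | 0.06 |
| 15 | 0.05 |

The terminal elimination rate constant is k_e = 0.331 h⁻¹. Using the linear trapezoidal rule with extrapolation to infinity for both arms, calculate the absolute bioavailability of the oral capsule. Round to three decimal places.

Trapezoidal AUC_0→6.5 (IV):
  [0→2]: (25.78+13.30)/2 × 2 = 39.08
  [2→6]: (13.30+3.54)/2 × 4 = 33.68
  [6→6.5]: (3.54+3.00)/2 × 0.5 = 1.635
  Sum = 74.395 mg/L·h
IV tail: 3.00/0.331 = 9.063; AUC_iv,0→∞ = 74.395 + 9.063 = 83.458 mg/L·h
Trapezoidal AUC_0→15 (oral capsule):
  [0→1]: (0.00+4.06)/2 × 1 = 2.03
  [1→7]: (4.06+0.64)/2 × 6 = 14.1
  [7→13]: (0.64+0.09)/2 × 6 = 2.19
  [13→14]: (0.09+0.06)/2 × 1 = 0.075
  [14→15]: (0.06+0.05)/2 × 1 = 0.055
  Sum = 18.45 mg/L·h
oral capsule tail: 0.05/0.331 = 0.151; AUC_ev,0→∞ = 18.45 + 0.151 = 18.601 mg/L·h
F = (AUC_ev/D_ev)/(AUC_iv/D_iv) = (18.601/200)/(83.458/200) = 0.093005/0.41729 = 0.2229

F = 0.223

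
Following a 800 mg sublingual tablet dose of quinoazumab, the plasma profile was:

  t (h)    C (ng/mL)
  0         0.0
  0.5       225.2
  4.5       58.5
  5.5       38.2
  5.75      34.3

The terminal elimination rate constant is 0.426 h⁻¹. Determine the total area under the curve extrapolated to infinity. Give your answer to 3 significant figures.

Trapezoidal AUC_0→5.75:
  [0→0.5]: (0.0+225.2)/2 × 0.5 = 56.3
  [0.5→4.5]: (225.2+58.5)/2 × 4 = 567.4
  [4.5→5.5]: (58.5+38.2)/2 × 1 = 48.35
  [5.5→5.75]: (38.2+34.3)/2 × 0.25 = 9.0625
  Sum = 681.1125 ng/mL·h
Extrapolated tail: C_last / k_e = 34.3 / 0.426 = 80.516
AUC_0→∞ = 681.1125 + 80.516 = 761.6285 ng/mL·h

AUC = 762 ng/mL·h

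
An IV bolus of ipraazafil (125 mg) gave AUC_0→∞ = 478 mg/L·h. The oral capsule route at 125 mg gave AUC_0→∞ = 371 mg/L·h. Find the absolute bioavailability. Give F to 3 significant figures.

F = (AUC_ev / D_ev) / (AUC_iv / D_iv)
  = (371/125) / (478/125)
  = 2.968 / 3.824 = 0.7762

F = 0.776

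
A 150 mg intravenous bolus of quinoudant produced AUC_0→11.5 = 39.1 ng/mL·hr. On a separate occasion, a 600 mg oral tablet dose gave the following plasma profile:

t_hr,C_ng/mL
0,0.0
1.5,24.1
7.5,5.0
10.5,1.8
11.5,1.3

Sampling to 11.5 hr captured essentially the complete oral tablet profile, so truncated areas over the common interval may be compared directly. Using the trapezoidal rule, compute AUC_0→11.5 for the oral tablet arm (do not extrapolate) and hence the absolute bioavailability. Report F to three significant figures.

F = 0.749

Trapezoidal AUC_0→11.5 (oral tablet):
  [0→1.5]: (0.0+24.1)/2 × 1.5 = 18.075
  [1.5→7.5]: (24.1+5.0)/2 × 6 = 87.3
  [7.5→10.5]: (5.0+1.8)/2 × 3 = 10.2
  [10.5→11.5]: (1.8+1.3)/2 × 1 = 1.55
  Sum = 117.125 ng/mL·hr
F = (AUC_ev/D_ev)/(AUC_iv/D_iv) = (117.125/600)/(39.1/150) = 0.195208/0.260667 = 0.7489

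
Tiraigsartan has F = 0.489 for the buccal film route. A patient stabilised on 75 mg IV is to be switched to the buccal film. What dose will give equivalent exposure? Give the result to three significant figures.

For equal systemic exposure: F × D_ev = D_iv
D_ev = D_iv / F = 75 / 0.489 = 153.374 mg

D_buccal = 153 mg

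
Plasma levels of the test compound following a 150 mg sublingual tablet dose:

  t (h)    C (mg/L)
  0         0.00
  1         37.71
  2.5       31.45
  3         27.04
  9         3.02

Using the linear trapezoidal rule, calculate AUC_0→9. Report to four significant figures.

AUC = 175.5 mg/L·h

Trapezoidal AUC_0→9:
  [0→1]: (0.00+37.71)/2 × 1 = 18.855
  [1→2.5]: (37.71+31.45)/2 × 1.5 = 51.87
  [2.5→3]: (31.45+27.04)/2 × 0.5 = 14.6225
  [3→9]: (27.04+3.02)/2 × 6 = 90.18
  Sum = 175.5275 mg/L·h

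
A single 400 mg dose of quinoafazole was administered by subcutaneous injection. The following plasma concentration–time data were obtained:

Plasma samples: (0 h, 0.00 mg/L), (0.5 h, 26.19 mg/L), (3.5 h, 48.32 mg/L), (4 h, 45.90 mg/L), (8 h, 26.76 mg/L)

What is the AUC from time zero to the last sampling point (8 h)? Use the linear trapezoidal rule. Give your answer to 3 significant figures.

AUC = 287 mg/L·h

Trapezoidal AUC_0→8:
  [0→0.5]: (0.00+26.19)/2 × 0.5 = 6.5475
  [0.5→3.5]: (26.19+48.32)/2 × 3 = 111.765
  [3.5→4]: (48.32+45.90)/2 × 0.5 = 23.555
  [4→8]: (45.90+26.76)/2 × 4 = 145.32
  Sum = 287.1875 mg/L·h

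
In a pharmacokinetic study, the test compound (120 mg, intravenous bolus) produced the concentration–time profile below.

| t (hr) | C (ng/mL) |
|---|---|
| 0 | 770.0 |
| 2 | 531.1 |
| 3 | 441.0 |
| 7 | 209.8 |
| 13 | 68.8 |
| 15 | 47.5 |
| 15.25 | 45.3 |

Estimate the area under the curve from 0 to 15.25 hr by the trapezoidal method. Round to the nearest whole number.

AUC = 4052 ng/mL·hr

Trapezoidal AUC_0→15.25:
  [0→2]: (770.0+531.1)/2 × 2 = 1301.1
  [2→3]: (531.1+441.0)/2 × 1 = 486.05
  [3→7]: (441.0+209.8)/2 × 4 = 1301.6
  [7→13]: (209.8+68.8)/2 × 6 = 835.8
  [13→15]: (68.8+47.5)/2 × 2 = 116.3
  [15→15.25]: (47.5+45.3)/2 × 0.25 = 11.6
  Sum = 4052.45 ng/mL·hr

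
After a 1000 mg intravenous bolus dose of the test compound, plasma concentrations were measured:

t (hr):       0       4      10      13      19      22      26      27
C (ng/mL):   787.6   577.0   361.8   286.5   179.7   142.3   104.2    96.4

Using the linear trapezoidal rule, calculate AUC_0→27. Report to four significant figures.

Trapezoidal AUC_0→27:
  [0→4]: (787.6+577.0)/2 × 4 = 2729.2
  [4→10]: (577.0+361.8)/2 × 6 = 2816.4
  [10→13]: (361.8+286.5)/2 × 3 = 972.45
  [13→19]: (286.5+179.7)/2 × 6 = 1398.6
  [19→22]: (179.7+142.3)/2 × 3 = 483.0
  [22→26]: (142.3+104.2)/2 × 4 = 493.0
  [26→27]: (104.2+96.4)/2 × 1 = 100.3
  Sum = 8992.95 ng/mL·hr

AUC = 8993 ng/mL·hr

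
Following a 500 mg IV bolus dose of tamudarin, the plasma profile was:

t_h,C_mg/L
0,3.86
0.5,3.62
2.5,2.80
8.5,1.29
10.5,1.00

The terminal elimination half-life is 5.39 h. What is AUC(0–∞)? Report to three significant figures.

Trapezoidal AUC_0→10.5:
  [0→0.5]: (3.86+3.62)/2 × 0.5 = 1.87
  [0.5→2.5]: (3.62+2.80)/2 × 2 = 6.42
  [2.5→8.5]: (2.80+1.29)/2 × 6 = 12.27
  [8.5→10.5]: (1.29+1.00)/2 × 2 = 2.29
  Sum = 22.85 mg/L·h
k_e = ln2 / t½ = 0.693147 / 5.39 = 0.1286 h^-1
Extrapolated tail: C_last / k_e = 1.00 / 0.1286 = 7.776
AUC_0→∞ = 22.85 + 7.776 = 30.626 mg/L·h

AUC = 30.6 mg/L·h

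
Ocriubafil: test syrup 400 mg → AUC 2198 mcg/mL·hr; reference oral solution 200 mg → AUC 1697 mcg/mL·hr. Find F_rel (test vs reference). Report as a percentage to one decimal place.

F_rel = (AUC_test/D_test) / (AUC_ref/D_ref)
      = (2198/400) / (1697/200)
      = 5.495 / 8.485 = 0.6476 = 64.76%

F_rel = 64.8%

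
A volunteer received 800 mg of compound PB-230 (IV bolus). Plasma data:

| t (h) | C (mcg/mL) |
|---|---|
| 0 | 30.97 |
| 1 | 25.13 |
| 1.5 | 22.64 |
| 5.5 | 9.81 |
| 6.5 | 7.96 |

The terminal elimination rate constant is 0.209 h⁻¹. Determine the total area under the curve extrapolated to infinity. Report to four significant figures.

Trapezoidal AUC_0→6.5:
  [0→1]: (30.97+25.13)/2 × 1 = 28.05
  [1→1.5]: (25.13+22.64)/2 × 0.5 = 11.9425
  [1.5→5.5]: (22.64+9.81)/2 × 4 = 64.9
  [5.5→6.5]: (9.81+7.96)/2 × 1 = 8.885
  Sum = 113.7775 mcg/mL·h
Extrapolated tail: C_last / k_e = 7.96 / 0.209 = 38.086
AUC_0→∞ = 113.7775 + 38.086 = 151.8635 mcg/mL·h

AUC = 151.9 mcg/mL·h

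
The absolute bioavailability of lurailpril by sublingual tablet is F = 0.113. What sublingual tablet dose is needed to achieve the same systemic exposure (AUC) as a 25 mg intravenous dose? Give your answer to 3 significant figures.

For equal systemic exposure: F × D_ev = D_iv
D_ev = D_iv / F = 25 / 0.113 = 221.239 mg

D_sublingual = 221 mg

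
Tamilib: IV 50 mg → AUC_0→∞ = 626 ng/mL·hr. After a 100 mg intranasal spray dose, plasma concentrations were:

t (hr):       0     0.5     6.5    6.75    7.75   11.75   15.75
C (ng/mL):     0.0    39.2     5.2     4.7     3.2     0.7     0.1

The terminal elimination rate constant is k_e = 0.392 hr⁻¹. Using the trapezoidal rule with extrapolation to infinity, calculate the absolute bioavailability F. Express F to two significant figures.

Trapezoidal AUC_0→15.75 (intranasal spray):
  [0→0.5]: (0.0+39.2)/2 × 0.5 = 9.8
  [0.5→6.5]: (39.2+5.2)/2 × 6 = 133.2
  [6.5→6.75]: (5.2+4.7)/2 × 0.25 = 1.2375
  [6.75→7.75]: (4.7+3.2)/2 × 1 = 3.95
  [7.75→11.75]: (3.2+0.7)/2 × 4 = 7.8
  [11.75→15.75]: (0.7+0.1)/2 × 4 = 1.6
  Sum = 157.5875 ng/mL·hr
Tail: C_last/k_e = 0.1/0.392 = 0.255
AUC_0→∞ (intranasal spray) = 157.5875 + 0.255 = 157.8425 ng/mL·hr
F = (AUC_ev/D_ev)/(AUC_iv/D_iv) = (157.8425/100)/(626/50) = 1.578425/12.52 = 0.1261

F = 0.13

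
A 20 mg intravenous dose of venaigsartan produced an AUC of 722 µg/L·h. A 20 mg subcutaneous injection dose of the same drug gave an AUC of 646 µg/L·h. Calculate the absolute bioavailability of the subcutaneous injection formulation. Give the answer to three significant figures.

F = (AUC_ev / D_ev) / (AUC_iv / D_iv)
  = (646/20) / (722/20)
  = 32.3 / 36.1 = 0.8947

F = 0.895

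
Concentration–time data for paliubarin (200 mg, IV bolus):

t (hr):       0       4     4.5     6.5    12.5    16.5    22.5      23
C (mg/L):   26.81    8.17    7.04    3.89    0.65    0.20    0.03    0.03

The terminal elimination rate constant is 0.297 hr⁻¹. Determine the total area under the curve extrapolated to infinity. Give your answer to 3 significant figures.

Trapezoidal AUC_0→23:
  [0→4]: (26.81+8.17)/2 × 4 = 69.96
  [4→4.5]: (8.17+7.04)/2 × 0.5 = 3.8025
  [4.5→6.5]: (7.04+3.89)/2 × 2 = 10.93
  [6.5→12.5]: (3.89+0.65)/2 × 6 = 13.62
  [12.5→16.5]: (0.65+0.20)/2 × 4 = 1.7
  [16.5→22.5]: (0.20+0.03)/2 × 6 = 0.69
  [22.5→23]: (0.03+0.03)/2 × 0.5 = 0.015
  Sum = 100.7175 mg/L·hr
Extrapolated tail: C_last / k_e = 0.03 / 0.297 = 0.101
AUC_0→∞ = 100.7175 + 0.101 = 100.8185 mg/L·hr

AUC = 101 mg/L·hr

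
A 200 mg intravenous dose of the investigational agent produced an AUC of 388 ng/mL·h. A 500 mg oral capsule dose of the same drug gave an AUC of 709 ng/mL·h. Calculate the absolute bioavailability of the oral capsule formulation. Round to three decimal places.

F = (AUC_ev / D_ev) / (AUC_iv / D_iv)
  = (709/500) / (388/200)
  = 1.418 / 1.94 = 0.7309

F = 0.731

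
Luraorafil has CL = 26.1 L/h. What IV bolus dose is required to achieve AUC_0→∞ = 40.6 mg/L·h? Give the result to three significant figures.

Dose_iv = CL × AUC_0→∞
     = 26.1 × 40.6 = 1059.66 mg

Dose = 1060 mg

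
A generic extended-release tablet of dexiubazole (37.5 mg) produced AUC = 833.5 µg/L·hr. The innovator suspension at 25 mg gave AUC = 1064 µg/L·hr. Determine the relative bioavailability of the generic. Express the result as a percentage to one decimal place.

F_rel = (AUC_test/D_test) / (AUC_ref/D_ref)
      = (833.5/37.5) / (1064/25)
      = 22.2267 / 42.56 = 0.5222 = 52.22%

F_rel = 52.2%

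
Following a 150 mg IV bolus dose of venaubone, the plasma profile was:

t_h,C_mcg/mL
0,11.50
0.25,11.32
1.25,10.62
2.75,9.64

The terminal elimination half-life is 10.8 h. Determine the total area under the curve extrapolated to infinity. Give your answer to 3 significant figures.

AUC = 179 mcg/mL·h

Trapezoidal AUC_0→2.75:
  [0→0.25]: (11.50+11.32)/2 × 0.25 = 2.8525
  [0.25→1.25]: (11.32+10.62)/2 × 1 = 10.97
  [1.25→2.75]: (10.62+9.64)/2 × 1.5 = 15.195
  Sum = 29.0175 mcg/mL·h
k_e = ln2 / t½ = 0.693147 / 10.8 = 0.0642 h^-1
Extrapolated tail: C_last / k_e = 9.64 / 0.0642 = 150.156
AUC_0→∞ = 29.0175 + 150.156 = 179.1735 mcg/mL·h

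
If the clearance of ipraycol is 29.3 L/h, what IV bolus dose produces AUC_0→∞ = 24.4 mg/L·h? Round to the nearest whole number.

Dose_iv = CL × AUC_0→∞
     = 29.3 × 24.4 = 714.92 mg

Dose = 715 mg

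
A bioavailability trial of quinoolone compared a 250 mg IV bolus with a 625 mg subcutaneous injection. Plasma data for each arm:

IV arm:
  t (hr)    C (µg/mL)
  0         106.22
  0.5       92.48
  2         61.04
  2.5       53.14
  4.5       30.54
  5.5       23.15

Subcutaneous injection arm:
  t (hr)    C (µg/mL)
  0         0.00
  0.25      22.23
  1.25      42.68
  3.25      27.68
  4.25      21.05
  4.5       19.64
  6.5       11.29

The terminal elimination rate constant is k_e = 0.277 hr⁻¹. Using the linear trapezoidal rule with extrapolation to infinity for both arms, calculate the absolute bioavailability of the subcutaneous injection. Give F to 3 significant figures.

Trapezoidal AUC_0→5.5 (IV):
  [0→0.5]: (106.22+92.48)/2 × 0.5 = 49.675
  [0.5→2]: (92.48+61.04)/2 × 1.5 = 115.14
  [2→2.5]: (61.04+53.14)/2 × 0.5 = 28.545
  [2.5→4.5]: (53.14+30.54)/2 × 2 = 83.68
  [4.5→5.5]: (30.54+23.15)/2 × 1 = 26.845
  Sum = 303.885 µg/mL·hr
IV tail: 23.15/0.277 = 83.574; AUC_iv,0→∞ = 303.885 + 83.574 = 387.459 µg/mL·hr
Trapezoidal AUC_0→6.5 (subcutaneous injection):
  [0→0.25]: (0.00+22.23)/2 × 0.25 = 2.77875
  [0.25→1.25]: (22.23+42.68)/2 × 1 = 32.455
  [1.25→3.25]: (42.68+27.68)/2 × 2 = 70.36
  [3.25→4.25]: (27.68+21.05)/2 × 1 = 24.365
  [4.25→4.5]: (21.05+19.64)/2 × 0.25 = 5.08625
  [4.5→6.5]: (19.64+11.29)/2 × 2 = 30.93
  Sum = 165.975 µg/mL·hr
subcutaneous injection tail: 11.29/0.277 = 40.758; AUC_ev,0→∞ = 165.975 + 40.758 = 206.733 µg/mL·hr
F = (AUC_ev/D_ev)/(AUC_iv/D_iv) = (206.733/625)/(387.459/250) = 0.3307728/1.549836 = 0.2134

F = 0.213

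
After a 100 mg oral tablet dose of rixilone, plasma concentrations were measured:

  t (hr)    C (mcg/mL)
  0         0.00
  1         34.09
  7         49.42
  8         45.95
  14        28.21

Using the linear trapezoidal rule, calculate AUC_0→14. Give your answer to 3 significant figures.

AUC = 538 mcg/mL·hr

Trapezoidal AUC_0→14:
  [0→1]: (0.00+34.09)/2 × 1 = 17.045
  [1→7]: (34.09+49.42)/2 × 6 = 250.53
  [7→8]: (49.42+45.95)/2 × 1 = 47.685
  [8→14]: (45.95+28.21)/2 × 6 = 222.48
  Sum = 537.74 mcg/mL·hr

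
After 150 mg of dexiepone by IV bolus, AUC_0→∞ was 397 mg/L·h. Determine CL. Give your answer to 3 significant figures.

CL = 0.378 L/h

CL = Dose_iv / AUC_0→∞
   = 150 / 397 = 0.377834 L/h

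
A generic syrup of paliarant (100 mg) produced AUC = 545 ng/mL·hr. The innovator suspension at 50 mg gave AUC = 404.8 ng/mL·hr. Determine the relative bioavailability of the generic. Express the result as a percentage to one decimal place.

F_rel = 67.3%

F_rel = (AUC_test/D_test) / (AUC_ref/D_ref)
      = (545/100) / (404.8/50)
      = 5.45 / 8.096 = 0.6732 = 67.32%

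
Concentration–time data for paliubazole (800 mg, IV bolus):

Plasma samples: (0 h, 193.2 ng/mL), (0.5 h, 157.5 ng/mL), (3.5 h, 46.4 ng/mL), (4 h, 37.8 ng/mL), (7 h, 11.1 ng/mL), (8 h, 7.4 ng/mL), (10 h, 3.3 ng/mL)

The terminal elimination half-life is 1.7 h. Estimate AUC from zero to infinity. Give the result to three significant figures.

Trapezoidal AUC_0→10:
  [0→0.5]: (193.2+157.5)/2 × 0.5 = 87.675
  [0.5→3.5]: (157.5+46.4)/2 × 3 = 305.85
  [3.5→4]: (46.4+37.8)/2 × 0.5 = 21.05
  [4→7]: (37.8+11.1)/2 × 3 = 73.35
  [7→8]: (11.1+7.4)/2 × 1 = 9.25
  [8→10]: (7.4+3.3)/2 × 2 = 10.7
  Sum = 507.875 ng/mL·h
k_e = ln2 / t½ = 0.693147 / 1.7 = 0.4077 h^-1
Extrapolated tail: C_last / k_e = 3.3 / 0.4077 = 8.094
AUC_0→∞ = 507.875 + 8.094 = 515.969 ng/mL·h

AUC = 516 ng/mL·h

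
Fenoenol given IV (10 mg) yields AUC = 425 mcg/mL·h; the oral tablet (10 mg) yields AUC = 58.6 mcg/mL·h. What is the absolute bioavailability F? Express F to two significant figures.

F = 0.14

F = (AUC_ev / D_ev) / (AUC_iv / D_iv)
  = (58.6/10) / (425/10)
  = 5.86 / 42.5 = 0.1379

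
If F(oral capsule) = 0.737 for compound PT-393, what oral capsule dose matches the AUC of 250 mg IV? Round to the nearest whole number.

D_oral = 339 mg

For equal systemic exposure: F × D_ev = D_iv
D_ev = D_iv / F = 250 / 0.737 = 339.213 mg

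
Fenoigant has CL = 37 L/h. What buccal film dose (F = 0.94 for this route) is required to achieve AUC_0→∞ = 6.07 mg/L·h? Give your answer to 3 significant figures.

Dose = CL × AUC_0→∞ / F
     = 37 × 6.07 / 0.94 = 238.926 mg

Dose = 239 mg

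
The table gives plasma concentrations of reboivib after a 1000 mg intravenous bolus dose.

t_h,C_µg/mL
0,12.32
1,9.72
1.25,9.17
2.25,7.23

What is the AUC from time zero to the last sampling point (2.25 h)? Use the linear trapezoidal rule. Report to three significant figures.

Trapezoidal AUC_0→2.25:
  [0→1]: (12.32+9.72)/2 × 1 = 11.02
  [1→1.25]: (9.72+9.17)/2 × 0.25 = 2.36125
  [1.25→2.25]: (9.17+7.23)/2 × 1 = 8.2
  Sum = 21.58125 µg/mL·h

AUC = 21.6 µg/mL·h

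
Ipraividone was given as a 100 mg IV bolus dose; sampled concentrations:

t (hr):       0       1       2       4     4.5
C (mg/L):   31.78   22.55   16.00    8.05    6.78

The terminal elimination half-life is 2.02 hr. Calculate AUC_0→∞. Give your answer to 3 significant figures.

AUC = 94.0 mg/L·hr

Trapezoidal AUC_0→4.5:
  [0→1]: (31.78+22.55)/2 × 1 = 27.165
  [1→2]: (22.55+16.00)/2 × 1 = 19.275
  [2→4]: (16.00+8.05)/2 × 2 = 24.05
  [4→4.5]: (8.05+6.78)/2 × 0.5 = 3.7075
  Sum = 74.1975 mg/L·hr
k_e = ln2 / t½ = 0.693147 / 2.02 = 0.3431 hr^-1
Extrapolated tail: C_last / k_e = 6.78 / 0.3431 = 19.761
AUC_0→∞ = 74.1975 + 19.761 = 93.9585 mg/L·hr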